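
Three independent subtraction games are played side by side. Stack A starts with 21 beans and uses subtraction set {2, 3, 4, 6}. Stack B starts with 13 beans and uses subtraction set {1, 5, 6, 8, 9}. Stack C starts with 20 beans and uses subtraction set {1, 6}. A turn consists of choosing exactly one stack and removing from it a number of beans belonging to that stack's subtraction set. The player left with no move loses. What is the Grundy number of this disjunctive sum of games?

5

Stack A, S = {2, 3, 4, 6}:
G(0) = 0
G(1) = mex{} = 0
G(2) = mex{0} = 1
G(3) = mex{0,0} = 1
G(4) = mex{1,0,0} = 2
G(5) = mex{1,1,0} = 2
G(6) = mex{2,1,1,0} = 3
G(7) = mex{2,2,1,0} = 3
G(8) = mex{3,2,2,1} = 0
G(9) = mex{3,3,2,1} = 0
G(10) = mex{0,3,3,2} = 1
G(11) = mex{0,0,3,2} = 1
G(12) = mex{1,0,0,3} = 2
G(13) = mex{1,1,0,3} = 2
G(14) = mex{2,1,1,0} = 3
G(15) = mex{2,2,1,0} = 3
G(16) = mex{3,2,2,1} = 0
G(17) = mex{3,3,2,1} = 0
G(18) = mex{0,3,3,2} = 1
G(19) = mex{0,0,3,2} = 1
G(20) = mex{1,0,0,3} = 2
G(21) = mex{1,1,0,3} = 2
G_A(21) = 2.
Stack B, S = {1, 5, 6, 8, 9}:
n :  0  1  2  3  4  5  6  7  8  9 10 11 12 13
G :  0  1  0  1  0  1  2  3  2  3  2  3  4  5
G_B(13) = 5.
Stack C, S = {1, 6}:
G(0) = 0
G(1) = mex{0} = 1
G(2) = mex{1} = 0
G(3) = mex{0} = 1
G(4) = mex{1} = 0
G(5) = mex{0} = 1
G(6) = mex{1,0} = 2
G(7) = mex{2,1} = 0
G(8) = mex{0,0} = 1
G(9) = mex{1,1} = 0
G(10) = mex{0,0} = 1
G(11) = mex{1,1} = 0
G(12) = mex{0,2} = 1
G(13) = mex{1,0} = 2
G(14) = mex{2,1} = 0
G(15) = mex{0,0} = 1
G(16) = mex{1,1} = 0
G(17) = mex{0,0} = 1
G(18) = mex{1,1} = 0
G(19) = mex{0,2} = 1
G(20) = mex{1,0} = 2
G_C(20) = 2.
Combined Grundy value = 2 ⊕ 5 ⊕ 2 = 5.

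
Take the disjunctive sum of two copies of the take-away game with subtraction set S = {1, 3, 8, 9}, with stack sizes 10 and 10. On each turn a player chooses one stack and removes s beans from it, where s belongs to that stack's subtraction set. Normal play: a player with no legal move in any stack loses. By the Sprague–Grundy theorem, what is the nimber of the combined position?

0

All stacks use S = {1, 3, 8, 9}:
n :  0  1  2  3  4  5  6  7  8  9 10
G :  0  1  0  1  0  1  0  1  2  3  2
Stack A: G(10) = 2.
Stack B: G(10) = 2.
Combined Grundy value = 2 ⊕ 2 = 0.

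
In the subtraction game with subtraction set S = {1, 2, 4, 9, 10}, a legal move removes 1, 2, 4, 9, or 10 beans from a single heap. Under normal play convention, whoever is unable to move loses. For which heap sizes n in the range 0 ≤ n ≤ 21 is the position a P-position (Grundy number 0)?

0, 3, 6, 11, 14, 17

n :  0  1  2  3  4  5  6  7  8  9 10 11 12 13 14 15 16 17 18 19 20 21
G :  0  1  2  0  1  2  0  1  2  3  4  0  1  2  0  1  2  0  1  2  3  4
P-positions are exactly the n with G(n) = 0.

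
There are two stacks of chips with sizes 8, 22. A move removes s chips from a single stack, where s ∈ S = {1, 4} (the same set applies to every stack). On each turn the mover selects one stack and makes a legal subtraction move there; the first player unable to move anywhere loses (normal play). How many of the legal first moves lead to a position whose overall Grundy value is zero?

All stacks use S = {1, 4}:
G(0) = 0
G(1) = mex{0} = 1
G(2) = mex{1} = 0
G(3) = mex{0} = 1
G(4) = mex{1,0} = 2
G(5) = mex{2,1} = 0
G(6) = mex{0,0} = 1
G(7) = mex{1,1} = 0
G(8) = mex{0,2} = 1
G(9) = mex{1,0} = 2
G(10) = mex{2,1} = 0
G(11) = mex{0,0} = 1
G(12) = mex{1,1} = 0
G(13) = mex{0,2} = 1
G(14) = mex{1,0} = 2
G(15) = mex{2,1} = 0
G(16) = mex{0,0} = 1
G(17) = mex{1,1} = 0
G(18) = mex{0,2} = 1
G(19) = mex{1,0} = 2
G(20) = mex{2,1} = 0
G(21) = mex{0,0} = 1
G(22) = mex{1,1} = 0
Stack A: G(8) = 1.
Stack B: G(22) = 0.
Combined Grundy value = 1 ⊕ 0 = 1.
A winning move leaves total XOR = 0, i.e. changes one component's Grundy value g to g ⊕ X where X is the current total.
Stack A: need g' = 1⊕1 = 0. Options: 8−1→G=0, 8−4→G=2. Hits: 1.
Stack B: need g' = 0⊕1 = 1. Options: 22−1→G=1, 22−4→G=1. Hits: 2.

3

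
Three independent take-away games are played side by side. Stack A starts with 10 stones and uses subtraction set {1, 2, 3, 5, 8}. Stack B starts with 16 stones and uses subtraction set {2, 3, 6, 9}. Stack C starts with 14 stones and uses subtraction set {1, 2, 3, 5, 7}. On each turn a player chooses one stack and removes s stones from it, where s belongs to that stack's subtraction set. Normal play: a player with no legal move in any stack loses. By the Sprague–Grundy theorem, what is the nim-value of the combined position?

Stack A, S = {1, 2, 3, 5, 8}:
n :  0  1  2  3  4  5  6  7  8  9 10
G :  0  1  2  3  0  1  2  3  4  5  0
G_A(10) = 0.
Stack B, S = {2, 3, 6, 9}:
G(0) = 0
G(1) = mex{} = 0
G(2) = mex{0} = 1
G(3) = mex{0,0} = 1
G(4) = mex{1,0} = 2
G(5) = mex{1,1} = 0
G(6) = mex{2,1,0} = 3
G(7) = mex{0,2,0} = 1
G(8) = mex{3,0,1} = 2
G(9) = mex{1,3,1,0} = 2
G(10) = mex{2,1,2,0} = 3
G(11) = mex{2,2,0,1} = 3
G(12) = mex{3,2,3,1} = 0
G(13) = mex{3,3,1,2} = 0
G(14) = mex{0,3,2,0} = 1
G(15) = mex{0,0,2,3} = 1
G(16) = mex{1,0,3,1} = 2
G_B(16) = 2.
Stack C, S = {1, 2, 3, 5, 7}:
n :  0  1  2  3  4  5  6  7  8  9 10 11 12 13 14
G :  0  1  2  3  0  1  2  3  0  1  2  3  0  1  2
G_C(14) = 2.
Combined Grundy value = 0 ⊕ 2 ⊕ 2 = 0.

0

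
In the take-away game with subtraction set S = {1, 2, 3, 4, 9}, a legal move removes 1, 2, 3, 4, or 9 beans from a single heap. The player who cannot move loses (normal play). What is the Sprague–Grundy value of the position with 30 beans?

0

n :  0  1  2  3  4  5  6  7  8  9 10 11 12 13 14 15 16 17 18 19 20 21 22 23 24 25 26 27 28 29 30
G :  0  1  2  3  4  0  1  2  3  4  0  1  2  3  4  0  1  2  3  4  0  1  2  3  4  0  1  2  3  4  0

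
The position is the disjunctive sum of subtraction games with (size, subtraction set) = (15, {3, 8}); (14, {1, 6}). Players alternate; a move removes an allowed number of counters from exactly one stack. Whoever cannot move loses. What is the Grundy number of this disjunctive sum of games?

1

Stack A, S = {3, 8}:
n :  0  1  2  3  4  5  6  7  8  9 10 11 12 13 14 15
G :  0  0  0  1  1  1  0  0  2  1  1  0  0  0  1  1
G_A(15) = 1.
Stack B, S = {1, 6}:
n :  0  1  2  3  4  5  6  7  8  9 10 11 12 13 14
G :  0  1  0  1  0  1  2  0  1  0  1  0  1  2  0
G_B(14) = 0.
Combined Grundy value = 1 ⊕ 0 = 1.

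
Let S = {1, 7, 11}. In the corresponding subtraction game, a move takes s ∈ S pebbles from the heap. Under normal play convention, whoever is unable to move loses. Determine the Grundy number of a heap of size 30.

G(0) = 0
G(1) = mex{0} = 1
G(2) = mex{1} = 0
G(3) = mex{0} = 1
G(4) = mex{1} = 0
G(5) = mex{0} = 1
G(6) = mex{1} = 0
G(7) = mex{0,0} = 1
G(8) = mex{1,1} = 0
G(9) = mex{0,0} = 1
G(10) = mex{1,1} = 0
G(11) = mex{0,0,0} = 1
G(12) = mex{1,1,1} = 0
G(13) = mex{0,0,0} = 1
G(14) = mex{1,1,1} = 0
G(15) = mex{0,0,0} = 1
G(16) = mex{1,1,1} = 0
G(17) = mex{0,0,0} = 1
G(18) = mex{1,1,1} = 0
G(19) = mex{0,0,0} = 1
G(20) = mex{1,1,1} = 0
G(21) = mex{0,0,0} = 1
G(22) = mex{1,1,1} = 0
G(23) = mex{0,0,0} = 1
G(24) = mex{1,1,1} = 0
G(25) = mex{0,0,0} = 1
G(26) = mex{1,1,1} = 0
G(27) = mex{0,0,0} = 1
G(28) = mex{1,1,1} = 0
G(29) = mex{0,0,0} = 1
G(30) = mex{1,1,1} = 0

0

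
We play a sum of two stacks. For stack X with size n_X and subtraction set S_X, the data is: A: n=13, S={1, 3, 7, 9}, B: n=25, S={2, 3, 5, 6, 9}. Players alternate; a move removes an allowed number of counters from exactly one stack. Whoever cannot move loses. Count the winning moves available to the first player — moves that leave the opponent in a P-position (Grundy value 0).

1

Stack A, S = {1, 3, 7, 9}:
G(0) = 0
G(1) = mex{0} = 1
G(2) = mex{1} = 0
G(3) = mex{0,0} = 1
G(4) = mex{1,1} = 0
G(5) = mex{0,0} = 1
G(6) = mex{1,1} = 0
G(7) = mex{0,0,0} = 1
G(8) = mex{1,1,1} = 0
G(9) = mex{0,0,0,0} = 1
G(10) = mex{1,1,1,1} = 0
G(11) = mex{0,0,0,0} = 1
G(12) = mex{1,1,1,1} = 0
G(13) = mex{0,0,0,0} = 1
G_A(13) = 1.
Stack B, S = {2, 3, 5, 6, 9}:
G(0) = 0
G(1) = mex{} = 0
G(2) = mex{0} = 1
G(3) = mex{0,0} = 1
G(4) = mex{1,0} = 2
G(5) = mex{1,1,0} = 2
G(6) = mex{2,1,0,0} = 3
G(7) = mex{2,2,1,0} = 3
G(8) = mex{3,2,1,1} = 0
G(9) = mex{3,3,2,1,0} = 4
G(10) = mex{0,3,2,2,0} = 1
G(11) = mex{4,0,3,2,1} = 5
G(12) = mex{1,4,3,3,1} = 0
G(13) = mex{5,1,0,3,2} = 4
G(14) = mex{0,5,4,0,2} = 1
G(15) = mex{4,0,1,4,3} = 2
G(16) = mex{1,4,5,1,3} = 0
G(17) = mex{2,1,0,5,0} = 3
G(18) = mex{0,2,4,0,4} = 1
G(19) = mex{3,0,1,4,1} = 2
G(20) = mex{1,3,2,1,5} = 0
G(21) = mex{2,1,0,2,0} = 3
G(22) = mex{0,2,3,0,4} = 1
G(23) = mex{3,0,1,3,1} = 2
G(24) = mex{1,3,2,1,2} = 0
G(25) = mex{2,1,0,2,0} = 3
G_B(25) = 3.
Combined Grundy value = 1 ⊕ 3 = 2.
A winning move leaves total XOR = 0, i.e. changes one component's Grundy value g to g ⊕ X where X is the current total.
Stack A: need g' = 1⊕2 = 3. Options: 13−1→G=0, 13−3→G=0, 13−7→G=0, 13−9→G=0. Hits: 0.
Stack B: need g' = 3⊕2 = 1. Options: 25−2→G=2, 25−3→G=1, 25−5→G=0, 25−6→G=2, 25−9→G=0. Hits: 1.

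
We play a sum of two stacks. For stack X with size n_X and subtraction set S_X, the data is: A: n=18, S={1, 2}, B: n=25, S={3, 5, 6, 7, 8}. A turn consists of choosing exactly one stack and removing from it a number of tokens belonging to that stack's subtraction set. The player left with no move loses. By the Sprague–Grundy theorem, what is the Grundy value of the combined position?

1

Stack A, S = {1, 2}:
G(0) = 0
G(1) = mex{0} = 1
G(2) = mex{1,0} = 2
G(3) = mex{2,1} = 0
G(4) = mex{0,2} = 1
G(5) = mex{1,0} = 2
G(6) = mex{2,1} = 0
G(7) = mex{0,2} = 1
G(8) = mex{1,0} = 2
G(9) = mex{2,1} = 0
G(10) = mex{0,2} = 1
G(11) = mex{1,0} = 2
G(12) = mex{2,1} = 0
G(13) = mex{0,2} = 1
G(14) = mex{1,0} = 2
G(15) = mex{2,1} = 0
G(16) = mex{0,2} = 1
G(17) = mex{1,0} = 2
G(18) = mex{2,1} = 0
G_A(18) = 0.
Stack B, S = {3, 5, 6, 7, 8}:
n :  0  1  2  3  4  5  6  7  8  9 10 11 12 13 14 15 16 17 18 19 20 21 22 23 24 25
G :  0  0  0  1  1  1  2  2  2  3  3  0  0  0  1  1  1  2  2  2  3  3  0  0  0  1
G_B(25) = 1.
Combined Grundy value = 0 ⊕ 1 = 1.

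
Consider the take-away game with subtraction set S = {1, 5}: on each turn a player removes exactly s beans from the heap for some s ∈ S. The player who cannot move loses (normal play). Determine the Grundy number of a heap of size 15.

1

n :  0  1  2  3  4  5  6  7  8  9 10 11 12 13 14 15
G :  0  1  0  1  0  1  0  1  0  1  0  1  0  1  0  1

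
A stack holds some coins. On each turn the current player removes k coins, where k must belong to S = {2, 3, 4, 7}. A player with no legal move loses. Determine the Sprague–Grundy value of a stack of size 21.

n :  0  1  2  3  4  5  6  7  8  9 10 11 12 13 14 15 16 17 18 19 20 21
G :  0  0  1  1  2  2  0  3  1  4  2  0  0  1  1  2  2  0  3  1  4  2

2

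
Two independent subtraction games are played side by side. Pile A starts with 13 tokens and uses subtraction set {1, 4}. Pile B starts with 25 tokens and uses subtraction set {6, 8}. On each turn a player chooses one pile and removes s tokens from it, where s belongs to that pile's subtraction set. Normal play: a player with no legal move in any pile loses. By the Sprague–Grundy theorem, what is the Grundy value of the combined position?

Pile A, S = {1, 4}:
G(0) = 0
G(1) = mex{0} = 1
G(2) = mex{1} = 0
G(3) = mex{0} = 1
G(4) = mex{1,0} = 2
G(5) = mex{2,1} = 0
G(6) = mex{0,0} = 1
G(7) = mex{1,1} = 0
G(8) = mex{0,2} = 1
G(9) = mex{1,0} = 2
G(10) = mex{2,1} = 0
G(11) = mex{0,0} = 1
G(12) = mex{1,1} = 0
G(13) = mex{0,2} = 1
G_A(13) = 1.
Pile B, S = {6, 8}:
G(0) = 0
G(1) = mex{} = 0
G(2) = mex{} = 0
G(3) = mex{} = 0
G(4) = mex{} = 0
G(5) = mex{} = 0
G(6) = mex{0} = 1
G(7) = mex{0} = 1
G(8) = mex{0,0} = 1
G(9) = mex{0,0} = 1
G(10) = mex{0,0} = 1
G(11) = mex{0,0} = 1
G(12) = mex{1,0} = 2
G(13) = mex{1,0} = 2
G(14) = mex{1,1} = 0
G(15) = mex{1,1} = 0
G(16) = mex{1,1} = 0
G(17) = mex{1,1} = 0
G(18) = mex{2,1} = 0
G(19) = mex{2,1} = 0
G(20) = mex{0,2} = 1
G(21) = mex{0,2} = 1
G(22) = mex{0,0} = 1
G(23) = mex{0,0} = 1
G(24) = mex{0,0} = 1
G(25) = mex{0,0} = 1
G_B(25) = 1.
Combined Grundy value = 1 ⊕ 1 = 0.

0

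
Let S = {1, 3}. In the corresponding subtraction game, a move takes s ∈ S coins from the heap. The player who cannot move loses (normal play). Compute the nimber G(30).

n :  0  1  2  3  4  5  6  7  8  9 10 11 12 13 14 15 16 17 18 19 20 21 22 23 24 25 26 27 28 29 30
G :  0  1  0  1  0  1  0  1  0  1  0  1  0  1  0  1  0  1  0  1  0  1  0  1  0  1  0  1  0  1  0

0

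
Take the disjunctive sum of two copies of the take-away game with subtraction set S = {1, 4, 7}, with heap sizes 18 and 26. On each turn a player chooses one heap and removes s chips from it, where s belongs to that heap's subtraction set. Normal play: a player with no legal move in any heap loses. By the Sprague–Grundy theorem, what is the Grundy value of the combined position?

0

All heaps use S = {1, 4, 7}:
n :  0  1  2  3  4  5  6  7  8  9 10 11 12 13 14 15 16 17 18 19 20 21 22 23 24 25 26
G :  0  1  0  1  2  0  1  2  0  1  0  1  2  0  1  2  0  1  0  1  2  0  1  2  0  1  0
Heap A: G(18) = 0.
Heap B: G(26) = 0.
Combined Grundy value = 0 ⊕ 0 = 0.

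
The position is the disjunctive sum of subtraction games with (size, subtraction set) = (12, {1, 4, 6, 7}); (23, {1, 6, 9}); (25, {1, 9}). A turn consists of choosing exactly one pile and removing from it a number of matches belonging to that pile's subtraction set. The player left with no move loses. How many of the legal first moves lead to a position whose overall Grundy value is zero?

Pile A, S = {1, 4, 6, 7}:
n :  0  1  2  3  4  5  6  7  8  9 10 11 12
G :  0  1  0  1  2  0  1  2  3  2  0  1  2
G_A(12) = 2.
Pile B, S = {1, 6, 9}:
n :  0  1  2  3  4  5  6  7  8  9 10 11 12 13 14 15 16 17 18 19 20 21 22 23
G :  0  1  0  1  0  1  2  0  1  2  3  2  0  1  0  1  2  0  1  0  1  2  0  1
G_B(23) = 1.
Pile C, S = {1, 9}:
n :  0  1  2  3  4  5  6  7  8  9 10 11 12 13 14 15 16 17 18 19 20 21 22 23 24 25
G :  0  1  0  1  0  1  0  1  0  1  0  1  0  1  0  1  0  1  0  1  0  1  0  1  0  1
G_C(25) = 1.
Combined Grundy value = 2 ⊕ 1 ⊕ 1 = 2.
A winning move leaves total XOR = 0, i.e. changes one component's Grundy value g to g ⊕ X where X is the current total.
Pile A: need g' = 2⊕2 = 0. Options: 12−1→G=1, 12−4→G=3, 12−6→G=1, 12−7→G=0. Hits: 1.
Pile B: need g' = 1⊕2 = 3. Options: 23−1→G=0, 23−6→G=0, 23−9→G=0. Hits: 0.
Pile C: need g' = 1⊕2 = 3. Options: 25−1→G=0, 25−9→G=0. Hits: 0.

1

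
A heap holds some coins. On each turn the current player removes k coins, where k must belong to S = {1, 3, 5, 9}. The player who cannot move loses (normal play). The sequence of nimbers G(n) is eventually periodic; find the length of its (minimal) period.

G(0) = 0
G(1) = mex{0} = 1
G(2) = mex{1} = 0
G(3) = mex{0,0} = 1
G(4) = mex{1,1} = 0
G(5) = mex{0,0,0} = 1
G(6) = mex{1,1,1} = 0
G(7) = mex{0,0,0} = 1
G(8) = mex{1,1,1} = 0
G(9) = mex{0,0,0,0} = 1
G(10) = mex{1,1,1,1} = 0
G(11) = mex{0,0,0,0} = 1
G(12) = mex{1,1,1,1} = 0
G(13) = mex{0,0,0,0} = 1
G(14) = mex{1,1,1,1} = 0
G(n+2) = G(n) holds for n = 0,…,8 (a full window of length max(S) = 9), so the sequence is purely periodic with period 2.

2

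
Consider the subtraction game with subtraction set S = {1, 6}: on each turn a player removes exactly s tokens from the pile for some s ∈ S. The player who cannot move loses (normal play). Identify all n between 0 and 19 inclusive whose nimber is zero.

G(0) = 0
G(1) = mex{0} = 1
G(2) = mex{1} = 0
G(3) = mex{0} = 1
G(4) = mex{1} = 0
G(5) = mex{0} = 1
G(6) = mex{1,0} = 2
G(7) = mex{2,1} = 0
G(8) = mex{0,0} = 1
G(9) = mex{1,1} = 0
G(10) = mex{0,0} = 1
G(11) = mex{1,1} = 0
G(12) = mex{0,2} = 1
G(13) = mex{1,0} = 2
G(14) = mex{2,1} = 0
G(15) = mex{0,0} = 1
G(16) = mex{1,1} = 0
G(17) = mex{0,0} = 1
G(18) = mex{1,1} = 0
G(19) = mex{0,2} = 1
P-positions are exactly the n with G(n) = 0.

0, 2, 4, 7, 9, 11, 14, 16, 18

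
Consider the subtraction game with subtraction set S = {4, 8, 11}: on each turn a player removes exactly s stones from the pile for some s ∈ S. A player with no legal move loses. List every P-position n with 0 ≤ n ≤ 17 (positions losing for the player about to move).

G(0) = 0
G(1) = mex{} = 0
G(2) = mex{} = 0
G(3) = mex{} = 0
G(4) = mex{0} = 1
G(5) = mex{0} = 1
G(6) = mex{0} = 1
G(7) = mex{0} = 1
G(8) = mex{1,0} = 2
G(9) = mex{1,0} = 2
G(10) = mex{1,0} = 2
G(11) = mex{1,0,0} = 2
G(12) = mex{2,1,0} = 3
G(13) = mex{2,1,0} = 3
G(14) = mex{2,1,0} = 3
G(15) = mex{2,1,1} = 0
G(16) = mex{3,2,1} = 0
G(17) = mex{3,2,1} = 0
P-positions are exactly the n with G(n) = 0.

0, 1, 2, 3, 15, 16, 17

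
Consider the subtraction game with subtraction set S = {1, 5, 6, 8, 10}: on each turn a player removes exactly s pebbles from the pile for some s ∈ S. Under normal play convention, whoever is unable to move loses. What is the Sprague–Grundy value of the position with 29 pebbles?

n :  0  1  2  3  4  5  6  7  8  9 10 11 12 13 14 15 16 17 18 19 20 21 22 23 24 25 26 27 28 29
G :  0  1  0  1  0  1  2  3  2  3  2  0  1  0  1  0  1  2  3  2  3  2  0  1  0  1  0  1  2  3

3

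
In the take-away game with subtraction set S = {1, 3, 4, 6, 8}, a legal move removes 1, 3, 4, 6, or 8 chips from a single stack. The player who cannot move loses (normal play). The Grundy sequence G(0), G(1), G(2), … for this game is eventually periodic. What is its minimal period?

7

G(0) = 0
G(1) = mex{0} = 1
G(2) = mex{1} = 0
G(3) = mex{0,0} = 1
G(4) = mex{1,1,0} = 2
G(5) = mex{2,0,1} = 3
G(6) = mex{3,1,0,0} = 2
G(7) = mex{2,2,1,1} = 0
G(8) = mex{0,3,2,0,0} = 1
G(9) = mex{1,2,3,1,1} = 0
G(10) = mex{0,0,2,2,0} = 1
G(11) = mex{1,1,0,3,1} = 2
G(12) = mex{2,0,1,2,2} = 3
G(13) = mex{3,1,0,0,3} = 2
G(14) = mex{2,2,1,1,2} = 0
G(15) = mex{0,3,2,0,0} = 1
G(16) = mex{1,2,3,1,1} = 0
G(n+7) = G(n) holds for n = 0,…,7 (a full window of length max(S) = 8), so the sequence is purely periodic with period 7.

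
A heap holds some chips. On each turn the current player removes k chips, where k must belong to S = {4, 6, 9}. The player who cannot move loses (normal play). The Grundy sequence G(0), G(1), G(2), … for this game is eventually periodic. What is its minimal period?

n :  0  1  2  3  4  5  6  7  8  9 10 11 12 13 14 15 16 17 18 19 20 21 22 23 24 25 26 27
G :  0  0  0  0  1  1  1  1  2  2  2  2  3  0  0  0  0  1  1  1  1  2  2  2  2  3  0  0
G(n+13) = G(n) holds for n = 0,…,8 (a full window of length max(S) = 9), so the sequence is purely periodic with period 13.

13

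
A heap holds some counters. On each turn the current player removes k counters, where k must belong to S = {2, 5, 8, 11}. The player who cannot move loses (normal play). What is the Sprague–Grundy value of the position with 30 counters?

0

n :  0  1  2  3  4  5  6  7  8  9 10 11 12 13 14 15 16 17 18 19 20 21 22 23 24 25 26 27 28 29 30
G :  0  0  1  1  0  2  1  0  2  1  0  2  1  0  0  1  1  0  2  1  0  2  1  0  2  1  0  0  1  1  0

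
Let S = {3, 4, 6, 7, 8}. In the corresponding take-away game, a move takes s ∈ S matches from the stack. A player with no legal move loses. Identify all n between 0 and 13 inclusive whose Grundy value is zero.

0, 1, 2, 11, 12, 13

G(0) = 0
G(1) = mex{} = 0
G(2) = mex{} = 0
G(3) = mex{0} = 1
G(4) = mex{0,0} = 1
G(5) = mex{0,0} = 1
G(6) = mex{1,0,0} = 2
G(7) = mex{1,1,0,0} = 2
G(8) = mex{1,1,0,0,0} = 2
G(9) = mex{2,1,1,0,0} = 3
G(10) = mex{2,2,1,1,0} = 3
G(11) = mex{2,2,1,1,1} = 0
G(12) = mex{3,2,2,1,1} = 0
G(13) = mex{3,3,2,2,1} = 0
P-positions are exactly the n with G(n) = 0.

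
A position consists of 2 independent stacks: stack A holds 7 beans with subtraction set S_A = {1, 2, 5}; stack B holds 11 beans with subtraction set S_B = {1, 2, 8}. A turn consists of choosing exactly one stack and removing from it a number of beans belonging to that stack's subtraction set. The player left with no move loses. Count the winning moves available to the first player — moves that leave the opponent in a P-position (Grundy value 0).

Stack A, S = {1, 2, 5}:
G(0) = 0
G(1) = mex{0} = 1
G(2) = mex{1,0} = 2
G(3) = mex{2,1} = 0
G(4) = mex{0,2} = 1
G(5) = mex{1,0,0} = 2
G(6) = mex{2,1,1} = 0
G(7) = mex{0,2,2} = 1
G_A(7) = 1.
Stack B, S = {1, 2, 8}:
G(0) = 0
G(1) = mex{0} = 1
G(2) = mex{1,0} = 2
G(3) = mex{2,1} = 0
G(4) = mex{0,2} = 1
G(5) = mex{1,0} = 2
G(6) = mex{2,1} = 0
G(7) = mex{0,2} = 1
G(8) = mex{1,0,0} = 2
G(9) = mex{2,1,1} = 0
G(10) = mex{0,2,2} = 1
G(11) = mex{1,0,0} = 2
G_B(11) = 2.
Combined Grundy value = 1 ⊕ 2 = 3.
A winning move leaves total XOR = 0, i.e. changes one component's Grundy value g to g ⊕ X where X is the current total.
Stack A: need g' = 1⊕3 = 2. Options: 7−1→G=0, 7−2→G=2, 7−5→G=2. Hits: 2.
Stack B: need g' = 2⊕3 = 1. Options: 11−1→G=1, 11−2→G=0, 11−8→G=0. Hits: 1.

3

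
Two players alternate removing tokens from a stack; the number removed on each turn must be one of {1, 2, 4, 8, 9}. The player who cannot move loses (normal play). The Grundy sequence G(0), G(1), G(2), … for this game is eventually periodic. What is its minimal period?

G(0) = 0
G(1) = mex{0} = 1
G(2) = mex{1,0} = 2
G(3) = mex{2,1} = 0
G(4) = mex{0,2,0} = 1
G(5) = mex{1,0,1} = 2
G(6) = mex{2,1,2} = 0
G(7) = mex{0,2,0} = 1
G(8) = mex{1,0,1,0} = 2
G(9) = mex{2,1,2,1,0} = 3
G(10) = mex{3,2,0,2,1} = 4
G(11) = mex{4,3,1,0,2} = 5
G(12) = mex{5,4,2,1,0} = 3
G(13) = mex{3,5,3,2,1} = 0
G(14) = mex{0,3,4,0,2} = 1
G(15) = mex{1,0,5,1,0} = 2
G(16) = mex{2,1,3,2,1} = 0
G(17) = mex{0,2,0,3,2} = 1
G(18) = mex{1,0,1,4,3} = 2
G(19) = mex{2,1,2,5,4} = 0
G(20) = mex{0,2,0,3,5} = 1
G(21) = mex{1,0,1,0,3} = 2
G(22) = mex{2,1,2,1,0} = 3
G(23) = mex{3,2,0,2,1} = 4
G(24) = mex{4,3,1,0,2} = 5
G(25) = mex{5,4,2,1,0} = 3
G(26) = mex{3,5,3,2,1} = 0
G(27) = mex{0,3,4,0,2} = 1
G(n+13) = G(n) holds for n = 0,…,8 (a full window of length max(S) = 9), so the sequence is purely periodic with period 13.

13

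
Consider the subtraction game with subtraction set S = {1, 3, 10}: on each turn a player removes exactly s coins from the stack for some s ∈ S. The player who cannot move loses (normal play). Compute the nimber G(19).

0

G(0) = 0
G(1) = mex{0} = 1
G(2) = mex{1} = 0
G(3) = mex{0,0} = 1
G(4) = mex{1,1} = 0
G(5) = mex{0,0} = 1
G(6) = mex{1,1} = 0
G(7) = mex{0,0} = 1
G(8) = mex{1,1} = 0
G(9) = mex{0,0} = 1
G(10) = mex{1,1,0} = 2
G(11) = mex{2,0,1} = 3
G(12) = mex{3,1,0} = 2
G(13) = mex{2,2,1} = 0
G(14) = mex{0,3,0} = 1
G(15) = mex{1,2,1} = 0
G(16) = mex{0,0,0} = 1
G(17) = mex{1,1,1} = 0
G(18) = mex{0,0,0} = 1
G(19) = mex{1,1,1} = 0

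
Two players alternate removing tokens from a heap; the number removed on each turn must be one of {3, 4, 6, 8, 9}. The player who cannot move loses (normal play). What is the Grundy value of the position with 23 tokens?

G(0) = 0
G(1) = mex{} = 0
G(2) = mex{} = 0
G(3) = mex{0} = 1
G(4) = mex{0,0} = 1
G(5) = mex{0,0} = 1
G(6) = mex{1,0,0} = 2
G(7) = mex{1,1,0} = 2
G(8) = mex{1,1,0,0} = 2
G(9) = mex{2,1,1,0,0} = 3
G(10) = mex{2,2,1,0,0} = 3
G(11) = mex{2,2,1,1,0} = 3
G(12) = mex{3,2,2,1,1} = 0
G(13) = mex{3,3,2,1,1} = 0
G(14) = mex{3,3,2,2,1} = 0
G(15) = mex{0,3,3,2,2} = 1
G(16) = mex{0,0,3,2,2} = 1
G(17) = mex{0,0,3,3,2} = 1
G(18) = mex{1,0,0,3,3} = 2
G(19) = mex{1,1,0,3,3} = 2
G(20) = mex{1,1,0,0,3} = 2
G(21) = mex{2,1,1,0,0} = 3
G(22) = mex{2,2,1,0,0} = 3
G(23) = mex{2,2,1,1,0} = 3

3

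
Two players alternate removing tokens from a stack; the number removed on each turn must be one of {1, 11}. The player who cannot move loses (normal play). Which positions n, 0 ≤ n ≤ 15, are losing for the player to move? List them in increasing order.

0, 2, 4, 6, 8, 10, 12, 14

G(0) = 0
G(1) = mex{0} = 1
G(2) = mex{1} = 0
G(3) = mex{0} = 1
G(4) = mex{1} = 0
G(5) = mex{0} = 1
G(6) = mex{1} = 0
G(7) = mex{0} = 1
G(8) = mex{1} = 0
G(9) = mex{0} = 1
G(10) = mex{1} = 0
G(11) = mex{0,0} = 1
G(12) = mex{1,1} = 0
G(13) = mex{0,0} = 1
G(14) = mex{1,1} = 0
G(15) = mex{0,0} = 1
P-positions are exactly the n with G(n) = 0.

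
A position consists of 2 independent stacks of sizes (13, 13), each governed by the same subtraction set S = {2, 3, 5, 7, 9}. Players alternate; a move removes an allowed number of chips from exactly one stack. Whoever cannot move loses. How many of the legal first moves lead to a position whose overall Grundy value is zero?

0

All stacks use S = {2, 3, 5, 7, 9}:
G(0) = 0
G(1) = mex{} = 0
G(2) = mex{0} = 1
G(3) = mex{0,0} = 1
G(4) = mex{1,0} = 2
G(5) = mex{1,1,0} = 2
G(6) = mex{2,1,0} = 3
G(7) = mex{2,2,1,0} = 3
G(8) = mex{3,2,1,0} = 4
G(9) = mex{3,3,2,1,0} = 4
G(10) = mex{4,3,2,1,0} = 5
G(11) = mex{4,4,3,2,1} = 0
G(12) = mex{5,4,3,2,1} = 0
G(13) = mex{0,5,4,3,2} = 1
Stack A: G(13) = 1.
Stack B: G(13) = 1.
Combined Grundy value = 1 ⊕ 1 = 0.
A winning move leaves total XOR = 0, i.e. changes one component's Grundy value g to g ⊕ X where X is the current total.
Stack A: target g' = 1⊕0 = 1, but every legal move changes the Grundy value (mex property), so 0 moves.
Stack B: target g' = 1⊕0 = 1, but every legal move changes the Grundy value (mex property), so 0 moves.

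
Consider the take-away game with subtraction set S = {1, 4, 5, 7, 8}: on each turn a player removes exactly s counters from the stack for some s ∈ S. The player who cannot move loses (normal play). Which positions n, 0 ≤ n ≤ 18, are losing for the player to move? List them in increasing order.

G(0) = 0
G(1) = mex{0} = 1
G(2) = mex{1} = 0
G(3) = mex{0} = 1
G(4) = mex{1,0} = 2
G(5) = mex{2,1,0} = 3
G(6) = mex{3,0,1} = 2
G(7) = mex{2,1,0,0} = 3
G(8) = mex{3,2,1,1,0} = 4
G(9) = mex{4,3,2,0,1} = 5
G(10) = mex{5,2,3,1,0} = 4
G(11) = mex{4,3,2,2,1} = 0
G(12) = mex{0,4,3,3,2} = 1
G(13) = mex{1,5,4,2,3} = 0
G(14) = mex{0,4,5,3,2} = 1
G(15) = mex{1,0,4,4,3} = 2
G(16) = mex{2,1,0,5,4} = 3
G(17) = mex{3,0,1,4,5} = 2
G(18) = mex{2,1,0,0,4} = 3
P-positions are exactly the n with G(n) = 0.

0, 2, 11, 13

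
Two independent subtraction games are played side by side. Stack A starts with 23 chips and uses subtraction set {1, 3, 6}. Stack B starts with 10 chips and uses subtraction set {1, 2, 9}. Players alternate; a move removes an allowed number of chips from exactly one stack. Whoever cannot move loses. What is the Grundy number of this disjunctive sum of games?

Stack A, S = {1, 3, 6}:
G(0) = 0
G(1) = mex{0} = 1
G(2) = mex{1} = 0
G(3) = mex{0,0} = 1
G(4) = mex{1,1} = 0
G(5) = mex{0,0} = 1
G(6) = mex{1,1,0} = 2
G(7) = mex{2,0,1} = 3
G(8) = mex{3,1,0} = 2
G(9) = mex{2,2,1} = 0
G(10) = mex{0,3,0} = 1
G(11) = mex{1,2,1} = 0
G(12) = mex{0,0,2} = 1
G(13) = mex{1,1,3} = 0
G(14) = mex{0,0,2} = 1
G(15) = mex{1,1,0} = 2
G(16) = mex{2,0,1} = 3
G(17) = mex{3,1,0} = 2
G(18) = mex{2,2,1} = 0
G(19) = mex{0,3,0} = 1
G(20) = mex{1,2,1} = 0
G(21) = mex{0,0,2} = 1
G(22) = mex{1,1,3} = 0
G(23) = mex{0,0,2} = 1
G_A(23) = 1.
Stack B, S = {1, 2, 9}:
n :  0  1  2  3  4  5  6  7  8  9 10
G :  0  1  2  0  1  2  0  1  2  3  0
G_B(10) = 0.
Combined Grundy value = 1 ⊕ 0 = 1.

1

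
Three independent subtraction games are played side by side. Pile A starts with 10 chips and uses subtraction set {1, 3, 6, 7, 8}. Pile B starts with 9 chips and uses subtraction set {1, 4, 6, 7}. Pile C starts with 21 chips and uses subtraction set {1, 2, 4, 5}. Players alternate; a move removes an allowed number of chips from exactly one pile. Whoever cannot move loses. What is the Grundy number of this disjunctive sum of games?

Pile A, S = {1, 3, 6, 7, 8}:
n :  0  1  2  3  4  5  6  7  8  9 10
G :  0  1  0  1  0  1  2  3  2  3  2
G_A(10) = 2.
Pile B, S = {1, 4, 6, 7}:
G(0) = 0
G(1) = mex{0} = 1
G(2) = mex{1} = 0
G(3) = mex{0} = 1
G(4) = mex{1,0} = 2
G(5) = mex{2,1} = 0
G(6) = mex{0,0,0} = 1
G(7) = mex{1,1,1,0} = 2
G(8) = mex{2,2,0,1} = 3
G(9) = mex{3,0,1,0} = 2
G_B(9) = 2.
Pile C, S = {1, 2, 4, 5}:
n :  0  1  2  3  4  5  6  7  8  9 10 11 12 13 14 15 16 17 18 19 20 21
G :  0  1  2  0  1  2  0  1  2  0  1  2  0  1  2  0  1  2  0  1  2  0
G_C(21) = 0.
Combined Grundy value = 2 ⊕ 2 ⊕ 0 = 0.

0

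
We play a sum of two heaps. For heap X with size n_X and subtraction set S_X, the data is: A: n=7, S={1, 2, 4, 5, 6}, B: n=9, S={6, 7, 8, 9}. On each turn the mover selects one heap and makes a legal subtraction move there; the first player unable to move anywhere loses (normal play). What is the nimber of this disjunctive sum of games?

5

Heap A, S = {1, 2, 4, 5, 6}:
n : 0 1 2 3 4 5 6 7
G : 0 1 2 0 1 2 3 4
G_A(7) = 4.
Heap B, S = {6, 7, 8, 9}:
G(0) = 0
G(1) = mex{} = 0
G(2) = mex{} = 0
G(3) = mex{} = 0
G(4) = mex{} = 0
G(5) = mex{} = 0
G(6) = mex{0} = 1
G(7) = mex{0,0} = 1
G(8) = mex{0,0,0} = 1
G(9) = mex{0,0,0,0} = 1
G_B(9) = 1.
Combined Grundy value = 4 ⊕ 1 = 5.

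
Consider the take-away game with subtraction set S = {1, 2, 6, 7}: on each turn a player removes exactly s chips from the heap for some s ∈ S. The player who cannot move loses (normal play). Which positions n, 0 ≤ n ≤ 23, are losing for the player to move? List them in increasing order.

0, 3, 8, 11, 16, 19

G(0) = 0
G(1) = mex{0} = 1
G(2) = mex{1,0} = 2
G(3) = mex{2,1} = 0
G(4) = mex{0,2} = 1
G(5) = mex{1,0} = 2
G(6) = mex{2,1,0} = 3
G(7) = mex{3,2,1,0} = 4
G(8) = mex{4,3,2,1} = 0
G(9) = mex{0,4,0,2} = 1
G(10) = mex{1,0,1,0} = 2
G(11) = mex{2,1,2,1} = 0
G(12) = mex{0,2,3,2} = 1
G(13) = mex{1,0,4,3} = 2
G(14) = mex{2,1,0,4} = 3
G(15) = mex{3,2,1,0} = 4
G(16) = mex{4,3,2,1} = 0
G(17) = mex{0,4,0,2} = 1
G(18) = mex{1,0,1,0} = 2
G(19) = mex{2,1,2,1} = 0
G(20) = mex{0,2,3,2} = 1
G(21) = mex{1,0,4,3} = 2
G(22) = mex{2,1,0,4} = 3
G(23) = mex{3,2,1,0} = 4
P-positions are exactly the n with G(n) = 0.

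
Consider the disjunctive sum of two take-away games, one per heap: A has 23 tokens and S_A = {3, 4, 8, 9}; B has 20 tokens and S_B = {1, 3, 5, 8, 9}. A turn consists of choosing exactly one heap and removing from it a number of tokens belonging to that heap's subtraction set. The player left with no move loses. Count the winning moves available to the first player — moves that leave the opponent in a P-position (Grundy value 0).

4

Heap A, S = {3, 4, 8, 9}:
G(0) = 0
G(1) = mex{} = 0
G(2) = mex{} = 0
G(3) = mex{0} = 1
G(4) = mex{0,0} = 1
G(5) = mex{0,0} = 1
G(6) = mex{1,0} = 2
G(7) = mex{1,1} = 0
G(8) = mex{1,1,0} = 2
G(9) = mex{2,1,0,0} = 3
G(10) = mex{0,2,0,0} = 1
G(11) = mex{2,0,1,0} = 3
G(12) = mex{3,2,1,1} = 0
G(13) = mex{1,3,1,1} = 0
G(14) = mex{3,1,2,1} = 0
G(15) = mex{0,3,0,2} = 1
G(16) = mex{0,0,2,0} = 1
G(17) = mex{0,0,3,2} = 1
G(18) = mex{1,0,1,3} = 2
G(19) = mex{1,1,3,1} = 0
G(20) = mex{1,1,0,3} = 2
G(21) = mex{2,1,0,0} = 3
G(22) = mex{0,2,0,0} = 1
G(23) = mex{2,0,1,0} = 3
G_A(23) = 3.
Heap B, S = {1, 3, 5, 8, 9}:
n :  0  1  2  3  4  5  6  7  8  9 10 11 12 13 14 15 16 17 18 19 20
G :  0  1  0  1  0  1  0  1  2  3  2  3  2  3  2  3  0  1  0  1  0
G_B(20) = 0.
Combined Grundy value = 3 ⊕ 0 = 3.
A winning move leaves total XOR = 0, i.e. changes one component's Grundy value g to g ⊕ X where X is the current total.
Heap A: need g' = 3⊕3 = 0. Options: 23−3→G=2, 23−4→G=0, 23−8→G=1, 23−9→G=0. Hits: 2.
Heap B: need g' = 0⊕3 = 3. Options: 20−1→G=1, 20−3→G=1, 20−5→G=3, 20−8→G=2, 20−9→G=3. Hits: 2.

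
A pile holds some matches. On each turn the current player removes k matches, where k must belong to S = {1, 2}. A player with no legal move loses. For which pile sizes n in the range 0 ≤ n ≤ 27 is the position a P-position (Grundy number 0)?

0, 3, 6, 9, 12, 15, 18, 21, 24, 27

n :  0  1  2  3  4  5  6  7  8  9 10 11 12 13 14 15 16 17 18 19 20 21 22 23 24 25 26 27
G :  0  1  2  0  1  2  0  1  2  0  1  2  0  1  2  0  1  2  0  1  2  0  1  2  0  1  2  0
P-positions are exactly the n with G(n) = 0.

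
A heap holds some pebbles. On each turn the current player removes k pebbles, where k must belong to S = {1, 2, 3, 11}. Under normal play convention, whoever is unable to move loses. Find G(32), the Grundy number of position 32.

G(0) = 0
G(1) = mex{0} = 1
G(2) = mex{1,0} = 2
G(3) = mex{2,1,0} = 3
G(4) = mex{3,2,1} = 0
G(5) = mex{0,3,2} = 1
G(6) = mex{1,0,3} = 2
G(7) = mex{2,1,0} = 3
G(8) = mex{3,2,1} = 0
G(9) = mex{0,3,2} = 1
G(10) = mex{1,0,3} = 2
G(11) = mex{2,1,0,0} = 3
G(12) = mex{3,2,1,1} = 0
G(13) = mex{0,3,2,2} = 1
G(14) = mex{1,0,3,3} = 2
G(15) = mex{2,1,0,0} = 3
G(16) = mex{3,2,1,1} = 0
G(17) = mex{0,3,2,2} = 1
G(18) = mex{1,0,3,3} = 2
G(19) = mex{2,1,0,0} = 3
G(20) = mex{3,2,1,1} = 0
G(21) = mex{0,3,2,2} = 1
G(22) = mex{1,0,3,3} = 2
G(23) = mex{2,1,0,0} = 3
G(24) = mex{3,2,1,1} = 0
G(25) = mex{0,3,2,2} = 1
G(26) = mex{1,0,3,3} = 2
G(27) = mex{2,1,0,0} = 3
G(28) = mex{3,2,1,1} = 0
G(29) = mex{0,3,2,2} = 1
G(30) = mex{1,0,3,3} = 2
G(31) = mex{2,1,0,0} = 3
G(32) = mex{3,2,1,1} = 0

0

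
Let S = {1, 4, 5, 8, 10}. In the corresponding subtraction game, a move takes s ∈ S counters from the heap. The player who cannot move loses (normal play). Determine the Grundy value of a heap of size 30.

1

n :  0  1  2  3  4  5  6  7  8  9 10 11 12 13 14 15 16 17 18 19 20 21 22 23 24 25 26 27 28 29 30
G :  0  1  0  1  2  3  2  3  4  0  1  0  1  2  3  2  3  4  0  1  0  1  2  3  2  3  4  0  1  0  1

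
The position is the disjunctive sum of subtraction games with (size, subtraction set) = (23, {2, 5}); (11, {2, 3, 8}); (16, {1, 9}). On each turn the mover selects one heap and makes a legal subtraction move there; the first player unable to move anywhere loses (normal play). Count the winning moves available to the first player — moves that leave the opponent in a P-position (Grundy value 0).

6

Heap A, S = {2, 5}:
G(0) = 0
G(1) = mex{} = 0
G(2) = mex{0} = 1
G(3) = mex{0} = 1
G(4) = mex{1} = 0
G(5) = mex{1,0} = 2
G(6) = mex{0,0} = 1
G(7) = mex{2,1} = 0
G(8) = mex{1,1} = 0
G(9) = mex{0,0} = 1
G(10) = mex{0,2} = 1
G(11) = mex{1,1} = 0
G(12) = mex{1,0} = 2
G(13) = mex{0,0} = 1
G(14) = mex{2,1} = 0
G(15) = mex{1,1} = 0
G(16) = mex{0,0} = 1
G(17) = mex{0,2} = 1
G(18) = mex{1,1} = 0
G(19) = mex{1,0} = 2
G(20) = mex{0,0} = 1
G(21) = mex{2,1} = 0
G(22) = mex{1,1} = 0
G(23) = mex{0,0} = 1
G_A(23) = 1.
Heap B, S = {2, 3, 8}:
n :  0  1  2  3  4  5  6  7  8  9 10 11
G :  0  0  1  1  2  0  0  1  1  2  0  0
G_B(11) = 0.
Heap C, S = {1, 9}:
G(0) = 0
G(1) = mex{0} = 1
G(2) = mex{1} = 0
G(3) = mex{0} = 1
G(4) = mex{1} = 0
G(5) = mex{0} = 1
G(6) = mex{1} = 0
G(7) = mex{0} = 1
G(8) = mex{1} = 0
G(9) = mex{0,0} = 1
G(10) = mex{1,1} = 0
G(11) = mex{0,0} = 1
G(12) = mex{1,1} = 0
G(13) = mex{0,0} = 1
G(14) = mex{1,1} = 0
G(15) = mex{0,0} = 1
G(16) = mex{1,1} = 0
G_C(16) = 0.
Combined Grundy value = 1 ⊕ 0 ⊕ 0 = 1.
A winning move leaves total XOR = 0, i.e. changes one component's Grundy value g to g ⊕ X where X is the current total.
Heap A: need g' = 1⊕1 = 0. Options: 23−2→G=0, 23−5→G=0. Hits: 2.
Heap B: need g' = 0⊕1 = 1. Options: 11−2→G=2, 11−3→G=1, 11−8→G=1. Hits: 2.
Heap C: need g' = 0⊕1 = 1. Options: 16−1→G=1, 16−9→G=1. Hits: 2.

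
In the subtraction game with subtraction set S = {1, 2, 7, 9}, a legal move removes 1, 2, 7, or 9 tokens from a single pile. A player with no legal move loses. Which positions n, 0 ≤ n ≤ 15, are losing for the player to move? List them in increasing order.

0, 3, 6, 11, 14

n :  0  1  2  3  4  5  6  7  8  9 10 11 12 13 14 15
G :  0  1  2  0  1  2  0  1  2  3  4  0  1  2  0  1
P-positions are exactly the n with G(n) = 0.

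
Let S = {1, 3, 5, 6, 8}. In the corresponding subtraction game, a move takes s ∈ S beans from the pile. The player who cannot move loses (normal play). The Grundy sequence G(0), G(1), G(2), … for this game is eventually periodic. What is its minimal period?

11

n :  0  1  2  3  4  5  6  7  8  9 10 11 12 13 14 15 16 17 18 19 20 21 22 23
G :  0  1  0  1  0  1  2  3  2  3  2  0  1  0  1  0  1  2  3  2  3  2  0  1
G(n+11) = G(n) holds for n = 0,…,7 (a full window of length max(S) = 8), so the sequence is purely periodic with period 11.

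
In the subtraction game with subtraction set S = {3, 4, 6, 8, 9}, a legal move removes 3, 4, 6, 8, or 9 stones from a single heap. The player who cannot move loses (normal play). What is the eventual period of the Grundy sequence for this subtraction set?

n :  0  1  2  3  4  5  6  7  8  9 10 11 12 13 14 15 16 17 18 19 20 21 22 23 24 25
G :  0  0  0  1  1  1  2  2  2  3  3  3  0  0  0  1  1  1  2  2  2  3  3  3  0  0
G(n+12) = G(n) holds for n = 0,…,8 (a full window of length max(S) = 9), so the sequence is purely periodic with period 12.

12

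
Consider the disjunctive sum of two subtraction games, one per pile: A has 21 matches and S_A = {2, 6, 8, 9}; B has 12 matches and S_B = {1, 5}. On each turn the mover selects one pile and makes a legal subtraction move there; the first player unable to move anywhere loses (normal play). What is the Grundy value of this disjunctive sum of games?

1

Pile A, S = {2, 6, 8, 9}:
G(0) = 0
G(1) = mex{} = 0
G(2) = mex{0} = 1
G(3) = mex{0} = 1
G(4) = mex{1} = 0
G(5) = mex{1} = 0
G(6) = mex{0,0} = 1
G(7) = mex{0,0} = 1
G(8) = mex{1,1,0} = 2
G(9) = mex{1,1,0,0} = 2
G(10) = mex{2,0,1,0} = 3
G(11) = mex{2,0,1,1} = 3
G(12) = mex{3,1,0,1} = 2
G(13) = mex{3,1,0,0} = 2
G(14) = mex{2,2,1,0} = 3
G(15) = mex{2,2,1,1} = 0
G(16) = mex{3,3,2,1} = 0
G(17) = mex{0,3,2,2} = 1
G(18) = mex{0,2,3,2} = 1
G(19) = mex{1,2,3,3} = 0
G(20) = mex{1,3,2,3} = 0
G(21) = mex{0,0,2,2} = 1
G_A(21) = 1.
Pile B, S = {1, 5}:
G(0) = 0
G(1) = mex{0} = 1
G(2) = mex{1} = 0
G(3) = mex{0} = 1
G(4) = mex{1} = 0
G(5) = mex{0,0} = 1
G(6) = mex{1,1} = 0
G(7) = mex{0,0} = 1
G(8) = mex{1,1} = 0
G(9) = mex{0,0} = 1
G(10) = mex{1,1} = 0
G(11) = mex{0,0} = 1
G(12) = mex{1,1} = 0
G_B(12) = 0.
Combined Grundy value = 1 ⊕ 0 = 1.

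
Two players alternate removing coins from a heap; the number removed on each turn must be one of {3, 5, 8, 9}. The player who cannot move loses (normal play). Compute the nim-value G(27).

1

n :  0  1  2  3  4  5  6  7  8  9 10 11 12 13 14 15 16 17 18 19 20 21 22 23 24 25 26 27
G :  0  0  0  1  1  1  2  2  2  3  3  3  0  0  0  1  1  1  2  2  2  3  3  3  0  0  0  1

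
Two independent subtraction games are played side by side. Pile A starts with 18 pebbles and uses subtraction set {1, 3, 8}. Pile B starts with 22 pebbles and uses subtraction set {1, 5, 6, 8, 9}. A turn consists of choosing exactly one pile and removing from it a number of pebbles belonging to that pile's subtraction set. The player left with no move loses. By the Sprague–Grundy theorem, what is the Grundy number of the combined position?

3

Pile A, S = {1, 3, 8}:
G(0) = 0
G(1) = mex{0} = 1
G(2) = mex{1} = 0
G(3) = mex{0,0} = 1
G(4) = mex{1,1} = 0
G(5) = mex{0,0} = 1
G(6) = mex{1,1} = 0
G(7) = mex{0,0} = 1
G(8) = mex{1,1,0} = 2
G(9) = mex{2,0,1} = 3
G(10) = mex{3,1,0} = 2
G(11) = mex{2,2,1} = 0
G(12) = mex{0,3,0} = 1
G(13) = mex{1,2,1} = 0
G(14) = mex{0,0,0} = 1
G(15) = mex{1,1,1} = 0
G(16) = mex{0,0,2} = 1
G(17) = mex{1,1,3} = 0
G(18) = mex{0,0,2} = 1
G_A(18) = 1.
Pile B, S = {1, 5, 6, 8, 9}:
G(0) = 0
G(1) = mex{0} = 1
G(2) = mex{1} = 0
G(3) = mex{0} = 1
G(4) = mex{1} = 0
G(5) = mex{0,0} = 1
G(6) = mex{1,1,0} = 2
G(7) = mex{2,0,1} = 3
G(8) = mex{3,1,0,0} = 2
G(9) = mex{2,0,1,1,0} = 3
G(10) = mex{3,1,0,0,1} = 2
G(11) = mex{2,2,1,1,0} = 3
G(12) = mex{3,3,2,0,1} = 4
G(13) = mex{4,2,3,1,0} = 5
G(14) = mex{5,3,2,2,1} = 0
G(15) = mex{0,2,3,3,2} = 1
G(16) = mex{1,3,2,2,3} = 0
G(17) = mex{0,4,3,3,2} = 1
G(18) = mex{1,5,4,2,3} = 0
G(19) = mex{0,0,5,3,2} = 1
G(20) = mex{1,1,0,4,3} = 2
G(21) = mex{2,0,1,5,4} = 3
G(22) = mex{3,1,0,0,5} = 2
G_B(22) = 2.
Combined Grundy value = 1 ⊕ 2 = 3.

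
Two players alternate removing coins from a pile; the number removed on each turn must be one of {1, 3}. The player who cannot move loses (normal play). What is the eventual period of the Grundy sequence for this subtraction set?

2

G(0) = 0
G(1) = mex{0} = 1
G(2) = mex{1} = 0
G(3) = mex{0,0} = 1
G(4) = mex{1,1} = 0
G(5) = mex{0,0} = 1
G(6) = mex{1,1} = 0
G(7) = mex{0,0} = 1
G(8) = mex{1,1} = 0
G(9) = mex{0,0} = 1
G(10) = mex{1,1} = 0
G(11) = mex{0,0} = 1
G(12) = mex{1,1} = 0
G(13) = mex{0,0} = 1
G(14) = mex{1,1} = 0
G(n+2) = G(n) holds for n = 0,…,2 (a full window of length max(S) = 3), so the sequence is purely periodic with period 2.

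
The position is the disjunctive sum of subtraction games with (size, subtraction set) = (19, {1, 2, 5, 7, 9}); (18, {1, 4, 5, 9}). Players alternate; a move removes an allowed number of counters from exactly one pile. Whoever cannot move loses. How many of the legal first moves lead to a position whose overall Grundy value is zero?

Pile A, S = {1, 2, 5, 7, 9}:
n :  0  1  2  3  4  5  6  7  8  9 10 11 12 13 14 15 16 17 18 19
G :  0  1  2  0  1  2  0  1  2  3  4  5  3  4  0  1  2  0  1  2
G_A(19) = 2.
Pile B, S = {1, 4, 5, 9}:
G(0) = 0
G(1) = mex{0} = 1
G(2) = mex{1} = 0
G(3) = mex{0} = 1
G(4) = mex{1,0} = 2
G(5) = mex{2,1,0} = 3
G(6) = mex{3,0,1} = 2
G(7) = mex{2,1,0} = 3
G(8) = mex{3,2,1} = 0
G(9) = mex{0,3,2,0} = 1
G(10) = mex{1,2,3,1} = 0
G(11) = mex{0,3,2,0} = 1
G(12) = mex{1,0,3,1} = 2
G(13) = mex{2,1,0,2} = 3
G(14) = mex{3,0,1,3} = 2
G(15) = mex{2,1,0,2} = 3
G(16) = mex{3,2,1,3} = 0
G(17) = mex{0,3,2,0} = 1
G(18) = mex{1,2,3,1} = 0
G_B(18) = 0.
Combined Grundy value = 2 ⊕ 0 = 2.
A winning move leaves total XOR = 0, i.e. changes one component's Grundy value g to g ⊕ X where X is the current total.
Pile A: need g' = 2⊕2 = 0. Options: 19−1→G=1, 19−2→G=0, 19−5→G=0, 19−7→G=3, 19−9→G=4. Hits: 2.
Pile B: need g' = 0⊕2 = 2. Options: 18−1→G=1, 18−4→G=2, 18−5→G=3, 18−9→G=1. Hits: 1.

3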